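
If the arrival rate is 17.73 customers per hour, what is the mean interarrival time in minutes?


Mean interarrival time = 60/lambda = 60/17.73 = 3.38 minutes

3.38 minutes


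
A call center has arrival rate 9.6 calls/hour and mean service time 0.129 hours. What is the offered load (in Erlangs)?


Offered load a = lambda * E[S] = 9.6 * 0.129 = 1.24 Erlangs

1.24 Erlangs


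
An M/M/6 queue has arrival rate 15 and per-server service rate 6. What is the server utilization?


rho = lambda/(c*mu) = 15/(6*6) = 0.4167

0.4167


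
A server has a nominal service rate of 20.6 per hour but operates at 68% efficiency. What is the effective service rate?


Effective rate = mu * efficiency = 20.6 * 0.68 = 14.01 per hour

14.01 per hour


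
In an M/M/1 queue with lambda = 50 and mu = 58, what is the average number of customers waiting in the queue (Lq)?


rho = 50/58; Lq = rho^2/(1-rho) = 5.39

5.39


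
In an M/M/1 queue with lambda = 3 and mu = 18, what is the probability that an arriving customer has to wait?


P(wait) = rho = lambda/mu = 3/18 = 0.1667

0.1667


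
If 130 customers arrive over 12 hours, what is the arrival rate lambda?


lambda = total arrivals / time = 130 / 12 = 10.83 per hour

10.83 per hour


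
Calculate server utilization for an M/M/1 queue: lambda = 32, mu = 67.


rho = lambda/mu = 32/67 = 0.4776

0.4776


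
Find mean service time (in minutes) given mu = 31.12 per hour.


Mean service time = 60/mu = 60/31.12 = 1.93 minutes

1.93 minutes


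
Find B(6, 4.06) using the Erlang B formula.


B(N,A) = (A^N/N!) / sum(A^k/k!, k=0..N) with N=6, A=4.06 = 0.1215

0.1215


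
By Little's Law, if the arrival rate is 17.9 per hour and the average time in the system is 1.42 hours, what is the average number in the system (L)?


L = lambda * W = 17.9 * 1.42 = 25.42

25.42


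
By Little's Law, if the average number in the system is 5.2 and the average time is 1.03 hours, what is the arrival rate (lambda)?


lambda = L / W = 5.2 / 1.03 = 5.05 per hour

5.05 per hour


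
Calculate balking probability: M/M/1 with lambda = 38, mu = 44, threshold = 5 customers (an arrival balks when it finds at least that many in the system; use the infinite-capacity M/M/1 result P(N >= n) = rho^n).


P(N >= 5) = rho^5 = (38/44)^5 = 0.4805

0.4805


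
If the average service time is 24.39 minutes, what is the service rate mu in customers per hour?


mu = 60 / avg_service_time = 60 / 24.39 = 2.46 per hour

2.46 per hour


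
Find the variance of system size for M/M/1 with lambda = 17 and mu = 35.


rho = 17/35; Var(N) = rho/(1-rho)^2 = 1.84

1.84


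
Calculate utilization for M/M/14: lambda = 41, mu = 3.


rho = lambda/(c*mu) = 41/(14*3) = 0.9762

0.9762


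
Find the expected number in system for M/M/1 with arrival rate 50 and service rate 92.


rho = 50/92; L = rho/(1-rho) = 1.19

1.19


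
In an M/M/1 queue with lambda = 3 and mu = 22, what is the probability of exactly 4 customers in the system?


rho = 3/22; P(n) = (1-rho)*rho^n = (1-3/22)*(3/22)^4 = 0.0003

0.0003


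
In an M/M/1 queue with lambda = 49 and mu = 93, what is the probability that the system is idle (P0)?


P0 = 1 - rho = 1 - 49/93 = 0.4731

0.4731


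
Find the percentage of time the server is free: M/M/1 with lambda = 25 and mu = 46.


Idle fraction = (1 - rho) * 100 = (1 - 25/46) * 100 = 45.7%

45.7%


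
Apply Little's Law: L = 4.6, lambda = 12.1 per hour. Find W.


W = L / lambda = 4.6 / 12.1 = 0.3802 hours

0.3802 hours


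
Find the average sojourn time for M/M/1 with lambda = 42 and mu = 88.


W = 1/(mu - lambda) = 1/(88 - 42) = 0.0217 hours

0.0217 hours


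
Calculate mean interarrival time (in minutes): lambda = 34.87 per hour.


Mean interarrival time = 60/lambda = 60/34.87 = 1.72 minutes

1.72 minutes


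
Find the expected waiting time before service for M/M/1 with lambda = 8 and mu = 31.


rho = 8/31; Wq = rho/(mu - lambda) = 0.0112 hours

0.0112 hours


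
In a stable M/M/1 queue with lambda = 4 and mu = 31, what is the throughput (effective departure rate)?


For a stable queue (lambda < mu), throughput = lambda = 4 per hour

4 per hour


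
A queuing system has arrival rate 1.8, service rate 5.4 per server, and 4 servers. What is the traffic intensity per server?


rho = lambda / (c * mu) = 1.8 / (4 * 5.4) = 0.0833

0.0833


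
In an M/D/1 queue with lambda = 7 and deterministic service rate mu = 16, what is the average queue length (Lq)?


M/D/1: Lq = rho^2 / (2*(1-rho)) where rho = 7/16; Lq = 0.17

0.17


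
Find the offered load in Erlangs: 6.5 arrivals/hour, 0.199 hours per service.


Offered load a = lambda * E[S] = 6.5 * 0.199 = 1.29 Erlangs

1.29 Erlangs


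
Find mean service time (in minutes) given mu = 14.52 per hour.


Mean service time = 60/mu = 60/14.52 = 4.13 minutes

4.13 minutes


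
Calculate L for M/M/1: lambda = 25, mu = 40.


rho = 25/40; L = rho/(1-rho) = 1.67

1.67


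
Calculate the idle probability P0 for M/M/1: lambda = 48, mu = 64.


P0 = 1 - rho = 1 - 48/64 = 0.25

0.25


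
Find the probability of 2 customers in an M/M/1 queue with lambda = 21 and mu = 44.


rho = 21/44; P(n) = (1-rho)*rho^n = (1-21/44)*(21/44)^2 = 0.1191

0.1191


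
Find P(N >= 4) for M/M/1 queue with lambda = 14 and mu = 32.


P(N >= 4) = rho^4 = (14/32)^4 = 0.0366

0.0366


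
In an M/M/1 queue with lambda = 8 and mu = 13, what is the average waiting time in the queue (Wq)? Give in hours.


rho = 8/13; Wq = rho/(mu - lambda) = 0.1231 hours

0.1231 hours


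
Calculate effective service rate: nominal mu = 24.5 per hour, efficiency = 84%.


Effective rate = mu * efficiency = 24.5 * 0.84 = 20.58 per hour

20.58 per hour


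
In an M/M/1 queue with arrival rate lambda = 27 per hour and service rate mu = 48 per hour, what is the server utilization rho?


rho = lambda/mu = 27/48 = 0.5625

0.5625


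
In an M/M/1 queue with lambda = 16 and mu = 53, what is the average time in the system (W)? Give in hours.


W = 1/(mu - lambda) = 1/(53 - 16) = 0.027 hours

0.027 hours


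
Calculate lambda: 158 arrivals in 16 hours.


lambda = total arrivals / time = 158 / 16 = 9.88 per hour

9.88 per hour


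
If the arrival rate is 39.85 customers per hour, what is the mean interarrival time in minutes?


Mean interarrival time = 60/lambda = 60/39.85 = 1.51 minutes

1.51 minutes


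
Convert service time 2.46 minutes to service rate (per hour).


mu = 60 / avg_service_time = 60 / 2.46 = 24.39 per hour

24.39 per hour


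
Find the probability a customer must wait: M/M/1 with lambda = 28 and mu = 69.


P(wait) = rho = lambda/mu = 28/69 = 0.4058

0.4058


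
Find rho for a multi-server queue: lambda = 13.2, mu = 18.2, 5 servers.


rho = lambda / (c * mu) = 13.2 / (5 * 18.2) = 0.1451

0.1451


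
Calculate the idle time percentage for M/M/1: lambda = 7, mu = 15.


Idle fraction = (1 - rho) * 100 = (1 - 7/15) * 100 = 53.3%

53.3%


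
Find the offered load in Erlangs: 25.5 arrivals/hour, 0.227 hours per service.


Offered load a = lambda * E[S] = 25.5 * 0.227 = 5.79 Erlangs

5.79 Erlangs


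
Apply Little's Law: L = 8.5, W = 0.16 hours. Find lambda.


lambda = L / W = 8.5 / 0.16 = 53.13 per hour

53.13 per hour


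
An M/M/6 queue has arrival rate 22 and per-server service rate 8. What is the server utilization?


rho = lambda/(c*mu) = 22/(6*8) = 0.4583

0.4583


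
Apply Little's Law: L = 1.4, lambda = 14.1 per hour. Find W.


W = L / lambda = 1.4 / 14.1 = 0.0993 hours

0.0993 hours


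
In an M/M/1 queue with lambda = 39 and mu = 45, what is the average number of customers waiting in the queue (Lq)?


rho = 39/45; Lq = rho^2/(1-rho) = 5.63

5.63


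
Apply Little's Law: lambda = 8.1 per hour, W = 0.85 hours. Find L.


L = lambda * W = 8.1 * 0.85 = 6.89

6.89


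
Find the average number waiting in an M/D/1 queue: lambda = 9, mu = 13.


M/D/1: Lq = rho^2 / (2*(1-rho)) where rho = 9/13; Lq = 0.78

0.78


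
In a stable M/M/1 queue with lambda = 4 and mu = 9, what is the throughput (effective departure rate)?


For a stable queue (lambda < mu), throughput = lambda = 4 per hour

4 per hour


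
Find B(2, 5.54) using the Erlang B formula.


B(N,A) = (A^N/N!) / sum(A^k/k!, k=0..N) with N=2, A=5.54 = 0.7012

0.7012


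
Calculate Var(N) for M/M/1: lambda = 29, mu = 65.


rho = 29/65; Var(N) = rho/(1-rho)^2 = 1.45

1.45


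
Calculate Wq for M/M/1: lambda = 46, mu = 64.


rho = 46/64; Wq = rho/(mu - lambda) = 0.0399 hours

0.0399 hours


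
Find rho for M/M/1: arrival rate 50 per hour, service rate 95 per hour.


rho = lambda/mu = 50/95 = 0.5263

0.5263


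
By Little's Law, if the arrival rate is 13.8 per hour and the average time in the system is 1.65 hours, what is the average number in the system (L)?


L = lambda * W = 13.8 * 1.65 = 22.77

22.77


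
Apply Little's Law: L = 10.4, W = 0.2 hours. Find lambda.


lambda = L / W = 10.4 / 0.2 = 52.0 per hour

52.0 per hour


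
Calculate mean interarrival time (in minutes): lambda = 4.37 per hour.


Mean interarrival time = 60/lambda = 60/4.37 = 13.73 minutes

13.73 minutes


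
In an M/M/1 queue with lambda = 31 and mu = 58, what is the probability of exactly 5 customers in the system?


rho = 31/58; P(n) = (1-rho)*rho^n = (1-31/58)*(31/58)^5 = 0.0203

0.0203


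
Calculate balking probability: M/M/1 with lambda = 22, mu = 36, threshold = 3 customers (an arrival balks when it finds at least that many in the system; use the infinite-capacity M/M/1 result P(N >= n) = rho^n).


P(N >= 3) = rho^3 = (22/36)^3 = 0.2282

0.2282


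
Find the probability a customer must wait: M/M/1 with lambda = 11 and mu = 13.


P(wait) = rho = lambda/mu = 11/13 = 0.8462

0.8462


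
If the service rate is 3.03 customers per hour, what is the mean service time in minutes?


Mean service time = 60/mu = 60/3.03 = 19.8 minutes

19.8 minutes


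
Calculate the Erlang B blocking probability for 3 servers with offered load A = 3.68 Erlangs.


B(N,A) = (A^N/N!) / sum(A^k/k!, k=0..N) with N=3, A=3.68 = 0.4204

0.4204


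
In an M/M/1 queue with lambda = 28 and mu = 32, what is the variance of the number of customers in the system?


rho = 28/32; Var(N) = rho/(1-rho)^2 = 56.0

56.0


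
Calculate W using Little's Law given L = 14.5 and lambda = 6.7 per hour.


W = L / lambda = 14.5 / 6.7 = 2.1642 hours

2.1642 hours


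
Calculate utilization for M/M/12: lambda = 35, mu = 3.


rho = lambda/(c*mu) = 35/(12*3) = 0.9722

0.9722


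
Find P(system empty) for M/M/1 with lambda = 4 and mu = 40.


P0 = 1 - rho = 1 - 4/40 = 0.9

0.9


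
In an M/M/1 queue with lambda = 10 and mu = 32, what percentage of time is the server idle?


Idle fraction = (1 - rho) * 100 = (1 - 10/32) * 100 = 68.8%

68.8%


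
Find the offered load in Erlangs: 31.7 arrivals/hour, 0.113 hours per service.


Offered load a = lambda * E[S] = 31.7 * 0.113 = 3.58 Erlangs

3.58 Erlangs


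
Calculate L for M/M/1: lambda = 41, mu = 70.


rho = 41/70; L = rho/(1-rho) = 1.41

1.41


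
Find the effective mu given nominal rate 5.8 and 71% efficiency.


Effective rate = mu * efficiency = 5.8 * 0.71 = 4.12 per hour

4.12 per hour


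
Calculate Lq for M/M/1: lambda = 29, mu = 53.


rho = 29/53; Lq = rho^2/(1-rho) = 0.66

0.66


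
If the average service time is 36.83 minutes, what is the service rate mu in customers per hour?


mu = 60 / avg_service_time = 60 / 36.83 = 1.63 per hour

1.63 per hour


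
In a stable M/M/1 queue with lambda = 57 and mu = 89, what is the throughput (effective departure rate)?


For a stable queue (lambda < mu), throughput = lambda = 57 per hour

57 per hour


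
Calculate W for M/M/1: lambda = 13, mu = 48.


W = 1/(mu - lambda) = 1/(48 - 13) = 0.0286 hours

0.0286 hours


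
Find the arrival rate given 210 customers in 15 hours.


lambda = total arrivals / time = 210 / 15 = 14.0 per hour

14.0 per hour


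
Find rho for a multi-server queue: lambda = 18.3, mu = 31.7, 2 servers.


rho = lambda / (c * mu) = 18.3 / (2 * 31.7) = 0.2886

0.2886


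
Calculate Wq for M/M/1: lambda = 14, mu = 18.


rho = 14/18; Wq = rho/(mu - lambda) = 0.1944 hours

0.1944 hours


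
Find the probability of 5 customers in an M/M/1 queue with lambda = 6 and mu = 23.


rho = 6/23; P(n) = (1-rho)*rho^n = (1-6/23)*(6/23)^5 = 0.0009

0.0009


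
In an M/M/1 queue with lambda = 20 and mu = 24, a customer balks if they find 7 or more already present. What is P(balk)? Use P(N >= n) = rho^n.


P(N >= 7) = rho^7 = (20/24)^7 = 0.2791

0.2791


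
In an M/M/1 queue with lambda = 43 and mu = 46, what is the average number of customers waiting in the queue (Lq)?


rho = 43/46; Lq = rho^2/(1-rho) = 13.4

13.4


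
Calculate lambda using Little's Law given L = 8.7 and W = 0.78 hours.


lambda = L / W = 8.7 / 0.78 = 11.15 per hour

11.15 per hour


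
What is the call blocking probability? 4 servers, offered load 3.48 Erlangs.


B(N,A) = (A^N/N!) / sum(A^k/k!, k=0..N) with N=4, A=3.48 = 0.2582

0.2582


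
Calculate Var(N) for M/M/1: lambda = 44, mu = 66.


rho = 44/66; Var(N) = rho/(1-rho)^2 = 6.0

6.0


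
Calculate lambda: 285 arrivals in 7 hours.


lambda = total arrivals / time = 285 / 7 = 40.71 per hour

40.71 per hour


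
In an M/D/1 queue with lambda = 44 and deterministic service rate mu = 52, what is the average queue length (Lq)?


M/D/1: Lq = rho^2 / (2*(1-rho)) where rho = 44/52; Lq = 2.33

2.33


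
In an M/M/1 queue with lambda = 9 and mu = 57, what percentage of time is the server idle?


Idle fraction = (1 - rho) * 100 = (1 - 9/57) * 100 = 84.2%

84.2%


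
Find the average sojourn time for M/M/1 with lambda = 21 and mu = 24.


W = 1/(mu - lambda) = 1/(24 - 21) = 0.3333 hours

0.3333 hours


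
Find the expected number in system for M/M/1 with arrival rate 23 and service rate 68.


rho = 23/68; L = rho/(1-rho) = 0.51

0.51


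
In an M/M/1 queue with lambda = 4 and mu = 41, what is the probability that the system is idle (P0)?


P0 = 1 - rho = 1 - 4/41 = 0.9024

0.9024


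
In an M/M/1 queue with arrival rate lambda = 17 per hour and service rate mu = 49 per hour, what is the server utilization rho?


rho = lambda/mu = 17/49 = 0.3469

0.3469


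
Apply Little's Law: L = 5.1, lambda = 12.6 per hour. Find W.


W = L / lambda = 5.1 / 12.6 = 0.4048 hours

0.4048 hours


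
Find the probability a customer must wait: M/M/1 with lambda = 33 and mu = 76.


P(wait) = rho = lambda/mu = 33/76 = 0.4342

0.4342


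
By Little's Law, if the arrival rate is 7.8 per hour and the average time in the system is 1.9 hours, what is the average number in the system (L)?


L = lambda * W = 7.8 * 1.9 = 14.82

14.82


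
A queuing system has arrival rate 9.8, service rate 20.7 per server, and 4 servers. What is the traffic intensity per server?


rho = lambda / (c * mu) = 9.8 / (4 * 20.7) = 0.1184

0.1184


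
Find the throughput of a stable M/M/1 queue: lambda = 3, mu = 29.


For a stable queue (lambda < mu), throughput = lambda = 3 per hour

3 per hour


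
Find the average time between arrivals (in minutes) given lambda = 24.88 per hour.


Mean interarrival time = 60/lambda = 60/24.88 = 2.41 minutes

2.41 minutes


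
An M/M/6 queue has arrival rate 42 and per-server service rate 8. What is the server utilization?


rho = lambda/(c*mu) = 42/(6*8) = 0.875

0.875


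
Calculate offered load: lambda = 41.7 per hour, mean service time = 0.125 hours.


Offered load a = lambda * E[S] = 41.7 * 0.125 = 5.21 Erlangs

5.21 Erlangs


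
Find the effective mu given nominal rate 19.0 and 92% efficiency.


Effective rate = mu * efficiency = 19.0 * 0.92 = 17.48 per hour

17.48 per hour


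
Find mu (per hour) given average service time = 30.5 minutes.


mu = 60 / avg_service_time = 60 / 30.5 = 1.97 per hour

1.97 per hour


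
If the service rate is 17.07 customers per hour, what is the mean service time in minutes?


Mean service time = 60/mu = 60/17.07 = 3.51 minutes

3.51 minutes


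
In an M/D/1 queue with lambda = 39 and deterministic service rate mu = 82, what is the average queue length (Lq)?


M/D/1: Lq = rho^2 / (2*(1-rho)) where rho = 39/82; Lq = 0.22

0.22


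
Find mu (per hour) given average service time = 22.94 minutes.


mu = 60 / avg_service_time = 60 / 22.94 = 2.62 per hour

2.62 per hour


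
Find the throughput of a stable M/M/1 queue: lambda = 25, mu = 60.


For a stable queue (lambda < mu), throughput = lambda = 25 per hour

25 per hour


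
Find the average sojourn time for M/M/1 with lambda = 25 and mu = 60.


W = 1/(mu - lambda) = 1/(60 - 25) = 0.0286 hours

0.0286 hours


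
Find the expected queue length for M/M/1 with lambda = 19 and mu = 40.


rho = 19/40; Lq = rho^2/(1-rho) = 0.43

0.43


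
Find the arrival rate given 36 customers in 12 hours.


lambda = total arrivals / time = 36 / 12 = 3.0 per hour

3.0 per hour


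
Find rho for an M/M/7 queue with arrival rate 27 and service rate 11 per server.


rho = lambda/(c*mu) = 27/(7*11) = 0.3506

0.3506


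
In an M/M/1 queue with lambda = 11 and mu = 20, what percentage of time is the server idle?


Idle fraction = (1 - rho) * 100 = (1 - 11/20) * 100 = 45.0%

45.0%


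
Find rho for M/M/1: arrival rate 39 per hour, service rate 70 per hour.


rho = lambda/mu = 39/70 = 0.5571

0.5571


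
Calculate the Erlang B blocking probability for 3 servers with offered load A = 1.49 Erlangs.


B(N,A) = (A^N/N!) / sum(A^k/k!, k=0..N) with N=3, A=1.49 = 0.1328

0.1328


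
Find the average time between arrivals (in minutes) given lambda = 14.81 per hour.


Mean interarrival time = 60/lambda = 60/14.81 = 4.05 minutes

4.05 minutes


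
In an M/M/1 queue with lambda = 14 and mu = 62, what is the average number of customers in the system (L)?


rho = 14/62; L = rho/(1-rho) = 0.29

0.29


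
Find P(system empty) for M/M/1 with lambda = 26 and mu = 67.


P0 = 1 - rho = 1 - 26/67 = 0.6119

0.6119


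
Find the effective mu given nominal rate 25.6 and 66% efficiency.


Effective rate = mu * efficiency = 25.6 * 0.66 = 16.9 per hour

16.9 per hour


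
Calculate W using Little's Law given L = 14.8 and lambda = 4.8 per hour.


W = L / lambda = 14.8 / 4.8 = 3.0833 hours

3.0833 hours


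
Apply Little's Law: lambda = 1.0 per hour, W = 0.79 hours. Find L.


L = lambda * W = 1.0 * 0.79 = 0.79

0.79


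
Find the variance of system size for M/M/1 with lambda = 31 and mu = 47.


rho = 31/47; Var(N) = rho/(1-rho)^2 = 5.69

5.69


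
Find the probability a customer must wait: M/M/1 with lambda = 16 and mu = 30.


P(wait) = rho = lambda/mu = 16/30 = 0.5333

0.5333


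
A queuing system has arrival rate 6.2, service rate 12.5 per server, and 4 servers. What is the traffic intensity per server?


rho = lambda / (c * mu) = 6.2 / (4 * 12.5) = 0.124

0.124


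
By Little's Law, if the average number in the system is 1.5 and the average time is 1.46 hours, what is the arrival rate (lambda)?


lambda = L / W = 1.5 / 1.46 = 1.03 per hour

1.03 per hour


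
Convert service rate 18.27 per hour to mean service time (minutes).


Mean service time = 60/mu = 60/18.27 = 3.28 minutes

3.28 minutes


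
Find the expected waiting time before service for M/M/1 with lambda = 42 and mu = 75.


rho = 42/75; Wq = rho/(mu - lambda) = 0.017 hours

0.017 hours


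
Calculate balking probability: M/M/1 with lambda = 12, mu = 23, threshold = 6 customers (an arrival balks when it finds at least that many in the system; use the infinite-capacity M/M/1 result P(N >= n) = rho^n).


P(N >= 6) = rho^6 = (12/23)^6 = 0.0202

0.0202


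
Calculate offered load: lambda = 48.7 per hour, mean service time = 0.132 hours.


Offered load a = lambda * E[S] = 48.7 * 0.132 = 6.43 Erlangs

6.43 Erlangs


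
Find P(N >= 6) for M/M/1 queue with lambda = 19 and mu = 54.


P(N >= 6) = rho^6 = (19/54)^6 = 0.0019

0.0019


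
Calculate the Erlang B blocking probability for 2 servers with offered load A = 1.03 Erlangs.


B(N,A) = (A^N/N!) / sum(A^k/k!, k=0..N) with N=2, A=1.03 = 0.2072

0.2072


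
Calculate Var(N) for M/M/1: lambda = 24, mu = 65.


rho = 24/65; Var(N) = rho/(1-rho)^2 = 0.93

0.93


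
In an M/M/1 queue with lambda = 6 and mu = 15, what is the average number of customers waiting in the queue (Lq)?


rho = 6/15; Lq = rho^2/(1-rho) = 0.27

0.27


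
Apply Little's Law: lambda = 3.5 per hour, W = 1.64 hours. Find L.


L = lambda * W = 3.5 * 1.64 = 5.74

5.74


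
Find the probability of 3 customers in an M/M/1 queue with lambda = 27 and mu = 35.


rho = 27/35; P(n) = (1-rho)*rho^n = (1-27/35)*(27/35)^3 = 0.1049

0.1049


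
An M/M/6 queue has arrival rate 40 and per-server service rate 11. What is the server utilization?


rho = lambda/(c*mu) = 40/(6*11) = 0.6061

0.6061


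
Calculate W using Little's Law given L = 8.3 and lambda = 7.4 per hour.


W = L / lambda = 8.3 / 7.4 = 1.1216 hours

1.1216 hours


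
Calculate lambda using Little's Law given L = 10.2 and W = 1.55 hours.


lambda = L / W = 10.2 / 1.55 = 6.58 per hour

6.58 per hour


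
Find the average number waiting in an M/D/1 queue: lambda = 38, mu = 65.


M/D/1: Lq = rho^2 / (2*(1-rho)) where rho = 38/65; Lq = 0.41

0.41


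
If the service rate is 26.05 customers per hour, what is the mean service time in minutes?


Mean service time = 60/mu = 60/26.05 = 2.3 minutes

2.3 minutes


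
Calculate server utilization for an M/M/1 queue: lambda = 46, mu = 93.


rho = lambda/mu = 46/93 = 0.4946

0.4946


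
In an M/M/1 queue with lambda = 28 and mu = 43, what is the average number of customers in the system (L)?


rho = 28/43; L = rho/(1-rho) = 1.87

1.87


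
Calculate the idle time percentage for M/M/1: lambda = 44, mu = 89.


Idle fraction = (1 - rho) * 100 = (1 - 44/89) * 100 = 50.6%

50.6%


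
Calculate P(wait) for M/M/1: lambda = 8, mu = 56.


P(wait) = rho = lambda/mu = 8/56 = 0.1429

0.1429


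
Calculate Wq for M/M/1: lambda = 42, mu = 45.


rho = 42/45; Wq = rho/(mu - lambda) = 0.3111 hours

0.3111 hours


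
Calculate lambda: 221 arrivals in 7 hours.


lambda = total arrivals / time = 221 / 7 = 31.57 per hour

31.57 per hour


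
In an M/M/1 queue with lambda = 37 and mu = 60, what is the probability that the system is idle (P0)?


P0 = 1 - rho = 1 - 37/60 = 0.3833

0.3833


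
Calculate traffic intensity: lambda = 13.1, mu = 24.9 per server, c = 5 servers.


rho = lambda / (c * mu) = 13.1 / (5 * 24.9) = 0.1052

0.1052


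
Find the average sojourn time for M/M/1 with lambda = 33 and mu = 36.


W = 1/(mu - lambda) = 1/(36 - 33) = 0.3333 hours

0.3333 hours


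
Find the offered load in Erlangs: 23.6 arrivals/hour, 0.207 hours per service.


Offered load a = lambda * E[S] = 23.6 * 0.207 = 4.89 Erlangs

4.89 Erlangs


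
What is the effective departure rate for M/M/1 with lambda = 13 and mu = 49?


For a stable queue (lambda < mu), throughput = lambda = 13 per hour

13 per hour


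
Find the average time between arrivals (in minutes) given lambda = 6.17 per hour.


Mean interarrival time = 60/lambda = 60/6.17 = 9.72 minutes

9.72 minutes


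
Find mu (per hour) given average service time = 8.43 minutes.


mu = 60 / avg_service_time = 60 / 8.43 = 7.12 per hour

7.12 per hour


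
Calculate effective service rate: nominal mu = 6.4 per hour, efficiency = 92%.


Effective rate = mu * efficiency = 6.4 * 0.92 = 5.89 per hour

5.89 per hour


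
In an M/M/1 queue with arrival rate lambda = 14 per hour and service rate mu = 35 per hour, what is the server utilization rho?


rho = lambda/mu = 14/35 = 0.4

0.4


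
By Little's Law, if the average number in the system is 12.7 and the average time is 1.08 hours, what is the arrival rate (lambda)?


lambda = L / W = 12.7 / 1.08 = 11.76 per hour

11.76 per hour


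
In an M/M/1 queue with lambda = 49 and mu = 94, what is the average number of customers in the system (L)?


rho = 49/94; L = rho/(1-rho) = 1.09

1.09


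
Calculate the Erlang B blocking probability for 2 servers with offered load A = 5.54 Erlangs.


B(N,A) = (A^N/N!) / sum(A^k/k!, k=0..N) with N=2, A=5.54 = 0.7012

0.7012


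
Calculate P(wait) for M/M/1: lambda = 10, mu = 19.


P(wait) = rho = lambda/mu = 10/19 = 0.5263

0.5263


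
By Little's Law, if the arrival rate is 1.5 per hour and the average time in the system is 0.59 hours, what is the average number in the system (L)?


L = lambda * W = 1.5 * 0.59 = 0.89

0.89


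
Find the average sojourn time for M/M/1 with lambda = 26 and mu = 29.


W = 1/(mu - lambda) = 1/(29 - 26) = 0.3333 hours

0.3333 hours


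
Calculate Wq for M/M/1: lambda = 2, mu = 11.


rho = 2/11; Wq = rho/(mu - lambda) = 0.0202 hours

0.0202 hours


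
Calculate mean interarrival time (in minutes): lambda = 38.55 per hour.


Mean interarrival time = 60/lambda = 60/38.55 = 1.56 minutes

1.56 minutes


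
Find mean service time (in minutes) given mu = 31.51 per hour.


Mean service time = 60/mu = 60/31.51 = 1.9 minutes

1.9 minutes


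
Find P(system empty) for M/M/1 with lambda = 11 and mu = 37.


P0 = 1 - rho = 1 - 11/37 = 0.7027

0.7027


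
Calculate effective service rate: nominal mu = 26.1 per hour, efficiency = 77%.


Effective rate = mu * efficiency = 26.1 * 0.77 = 20.1 per hour

20.1 per hour


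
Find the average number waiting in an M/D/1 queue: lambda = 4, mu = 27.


M/D/1: Lq = rho^2 / (2*(1-rho)) where rho = 4/27; Lq = 0.01

0.01


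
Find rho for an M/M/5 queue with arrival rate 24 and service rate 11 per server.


rho = lambda/(c*mu) = 24/(5*11) = 0.4364

0.4364


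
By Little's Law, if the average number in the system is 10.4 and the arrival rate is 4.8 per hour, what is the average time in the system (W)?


W = L / lambda = 10.4 / 4.8 = 2.1667 hours

2.1667 hours


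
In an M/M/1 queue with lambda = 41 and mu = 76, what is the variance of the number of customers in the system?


rho = 41/76; Var(N) = rho/(1-rho)^2 = 2.54

2.54


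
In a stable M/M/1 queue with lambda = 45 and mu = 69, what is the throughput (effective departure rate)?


For a stable queue (lambda < mu), throughput = lambda = 45 per hour

45 per hour


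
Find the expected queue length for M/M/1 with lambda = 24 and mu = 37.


rho = 24/37; Lq = rho^2/(1-rho) = 1.2

1.2


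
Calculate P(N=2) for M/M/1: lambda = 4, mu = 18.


rho = 4/18; P(n) = (1-rho)*rho^n = (1-4/18)*(4/18)^2 = 0.0384

0.0384


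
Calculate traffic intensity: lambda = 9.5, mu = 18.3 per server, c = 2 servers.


rho = lambda / (c * mu) = 9.5 / (2 * 18.3) = 0.2596

0.2596


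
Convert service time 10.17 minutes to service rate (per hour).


mu = 60 / avg_service_time = 60 / 10.17 = 5.9 per hour

5.9 per hour


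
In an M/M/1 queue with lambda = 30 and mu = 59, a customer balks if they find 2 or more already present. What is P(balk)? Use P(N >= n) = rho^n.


P(N >= 2) = rho^2 = (30/59)^2 = 0.2585

0.2585


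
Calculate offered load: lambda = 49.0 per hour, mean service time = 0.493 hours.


Offered load a = lambda * E[S] = 49.0 * 0.493 = 24.16 Erlangs

24.16 Erlangs


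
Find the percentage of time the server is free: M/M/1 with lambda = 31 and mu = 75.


Idle fraction = (1 - rho) * 100 = (1 - 31/75) * 100 = 58.7%

58.7%


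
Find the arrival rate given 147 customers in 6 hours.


lambda = total arrivals / time = 147 / 6 = 24.5 per hour

24.5 per hour


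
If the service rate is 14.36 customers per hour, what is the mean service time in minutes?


Mean service time = 60/mu = 60/14.36 = 4.18 minutes

4.18 minutes


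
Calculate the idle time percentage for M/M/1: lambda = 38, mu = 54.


Idle fraction = (1 - rho) * 100 = (1 - 38/54) * 100 = 29.6%

29.6%


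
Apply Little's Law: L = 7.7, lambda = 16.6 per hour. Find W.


W = L / lambda = 7.7 / 16.6 = 0.4639 hours

0.4639 hours


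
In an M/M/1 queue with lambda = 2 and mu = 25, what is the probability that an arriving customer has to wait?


P(wait) = rho = lambda/mu = 2/25 = 0.08

0.08


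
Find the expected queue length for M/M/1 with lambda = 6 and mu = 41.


rho = 6/41; Lq = rho^2/(1-rho) = 0.03

0.03


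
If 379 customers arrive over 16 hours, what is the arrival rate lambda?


lambda = total arrivals / time = 379 / 16 = 23.69 per hour

23.69 per hour


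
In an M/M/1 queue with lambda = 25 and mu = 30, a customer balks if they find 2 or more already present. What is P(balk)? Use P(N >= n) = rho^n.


P(N >= 2) = rho^2 = (25/30)^2 = 0.6944

0.6944


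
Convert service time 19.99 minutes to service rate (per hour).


mu = 60 / avg_service_time = 60 / 19.99 = 3.0 per hour

3.0 per hour


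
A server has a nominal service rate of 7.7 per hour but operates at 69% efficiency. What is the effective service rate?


Effective rate = mu * efficiency = 7.7 * 0.69 = 5.31 per hour

5.31 per hour


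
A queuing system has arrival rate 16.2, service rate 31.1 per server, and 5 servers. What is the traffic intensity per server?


rho = lambda / (c * mu) = 16.2 / (5 * 31.1) = 0.1042

0.1042


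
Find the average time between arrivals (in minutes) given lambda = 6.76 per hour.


Mean interarrival time = 60/lambda = 60/6.76 = 8.88 minutes

8.88 minutes


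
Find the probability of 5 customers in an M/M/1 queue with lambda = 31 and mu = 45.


rho = 31/45; P(n) = (1-rho)*rho^n = (1-31/45)*(31/45)^5 = 0.0483

0.0483


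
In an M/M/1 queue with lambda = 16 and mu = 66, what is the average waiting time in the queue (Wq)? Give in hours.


rho = 16/66; Wq = rho/(mu - lambda) = 0.0048 hours

0.0048 hours


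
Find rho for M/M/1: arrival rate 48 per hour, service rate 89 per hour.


rho = lambda/mu = 48/89 = 0.5393

0.5393


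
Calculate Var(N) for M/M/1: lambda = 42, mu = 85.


rho = 42/85; Var(N) = rho/(1-rho)^2 = 1.93

1.93


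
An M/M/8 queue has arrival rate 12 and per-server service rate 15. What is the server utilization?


rho = lambda/(c*mu) = 12/(8*15) = 0.1

0.1


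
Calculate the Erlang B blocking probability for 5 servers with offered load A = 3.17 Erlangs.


B(N,A) = (A^N/N!) / sum(A^k/k!, k=0..N) with N=5, A=3.17 = 0.1248

0.1248


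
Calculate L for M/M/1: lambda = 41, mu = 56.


rho = 41/56; L = rho/(1-rho) = 2.73

2.73


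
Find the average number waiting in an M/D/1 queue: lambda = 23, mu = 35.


M/D/1: Lq = rho^2 / (2*(1-rho)) where rho = 23/35; Lq = 0.63

0.63


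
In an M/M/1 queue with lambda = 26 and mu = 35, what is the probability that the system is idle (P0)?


P0 = 1 - rho = 1 - 26/35 = 0.2571

0.2571


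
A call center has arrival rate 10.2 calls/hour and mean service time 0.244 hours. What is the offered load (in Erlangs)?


Offered load a = lambda * E[S] = 10.2 * 0.244 = 2.49 Erlangs

2.49 Erlangs


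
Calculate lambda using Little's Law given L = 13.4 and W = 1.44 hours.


lambda = L / W = 13.4 / 1.44 = 9.31 per hour

9.31 per hour


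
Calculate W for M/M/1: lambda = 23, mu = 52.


W = 1/(mu - lambda) = 1/(52 - 23) = 0.0345 hours

0.0345 hours


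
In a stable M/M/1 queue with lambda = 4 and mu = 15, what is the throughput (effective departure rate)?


For a stable queue (lambda < mu), throughput = lambda = 4 per hour

4 per hour


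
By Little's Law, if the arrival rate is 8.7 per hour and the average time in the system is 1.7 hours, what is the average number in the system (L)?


L = lambda * W = 8.7 * 1.7 = 14.79

14.79


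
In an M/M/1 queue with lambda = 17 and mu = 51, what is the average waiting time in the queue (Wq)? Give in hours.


rho = 17/51; Wq = rho/(mu - lambda) = 0.0098 hours

0.0098 hours


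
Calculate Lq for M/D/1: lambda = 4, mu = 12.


M/D/1: Lq = rho^2 / (2*(1-rho)) where rho = 4/12; Lq = 0.08

0.08


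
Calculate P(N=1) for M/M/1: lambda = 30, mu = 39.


rho = 30/39; P(n) = (1-rho)*rho^n = (1-30/39)*(30/39)^1 = 0.1775

0.1775


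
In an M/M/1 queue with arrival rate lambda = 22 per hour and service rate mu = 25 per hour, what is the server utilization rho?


rho = lambda/mu = 22/25 = 0.88

0.88


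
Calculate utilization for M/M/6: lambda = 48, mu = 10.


rho = lambda/(c*mu) = 48/(6*10) = 0.8

0.8


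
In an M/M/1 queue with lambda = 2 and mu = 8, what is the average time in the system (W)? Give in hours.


W = 1/(mu - lambda) = 1/(8 - 2) = 0.1667 hours

0.1667 hours


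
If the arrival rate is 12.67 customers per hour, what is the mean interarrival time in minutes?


Mean interarrival time = 60/lambda = 60/12.67 = 4.74 minutes

4.74 minutes


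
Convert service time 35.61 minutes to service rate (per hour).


mu = 60 / avg_service_time = 60 / 35.61 = 1.68 per hour

1.68 per hour


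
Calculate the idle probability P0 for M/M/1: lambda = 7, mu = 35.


P0 = 1 - rho = 1 - 7/35 = 0.8

0.8


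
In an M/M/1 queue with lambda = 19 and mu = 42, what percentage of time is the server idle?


Idle fraction = (1 - rho) * 100 = (1 - 19/42) * 100 = 54.8%

54.8%


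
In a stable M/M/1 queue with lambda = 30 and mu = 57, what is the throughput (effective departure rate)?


For a stable queue (lambda < mu), throughput = lambda = 30 per hour

30 per hour


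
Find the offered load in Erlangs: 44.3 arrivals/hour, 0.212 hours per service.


Offered load a = lambda * E[S] = 44.3 * 0.212 = 9.39 Erlangs

9.39 Erlangs


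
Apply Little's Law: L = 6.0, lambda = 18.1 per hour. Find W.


W = L / lambda = 6.0 / 18.1 = 0.3315 hours

0.3315 hours


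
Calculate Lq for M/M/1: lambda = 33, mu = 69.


rho = 33/69; Lq = rho^2/(1-rho) = 0.44

0.44


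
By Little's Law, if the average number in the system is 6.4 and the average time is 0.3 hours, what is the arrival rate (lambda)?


lambda = L / W = 6.4 / 0.3 = 21.33 per hour

21.33 per hour


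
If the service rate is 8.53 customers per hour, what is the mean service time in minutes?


Mean service time = 60/mu = 60/8.53 = 7.03 minutes

7.03 minutes


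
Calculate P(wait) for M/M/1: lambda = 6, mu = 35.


P(wait) = rho = lambda/mu = 6/35 = 0.1714

0.1714


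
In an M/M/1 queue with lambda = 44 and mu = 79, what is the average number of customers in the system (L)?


rho = 44/79; L = rho/(1-rho) = 1.26

1.26


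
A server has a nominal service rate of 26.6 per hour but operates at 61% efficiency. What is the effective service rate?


Effective rate = mu * efficiency = 26.6 * 0.61 = 16.23 per hour

16.23 per hour


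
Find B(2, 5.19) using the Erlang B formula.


B(N,A) = (A^N/N!) / sum(A^k/k!, k=0..N) with N=2, A=5.19 = 0.6851

0.6851


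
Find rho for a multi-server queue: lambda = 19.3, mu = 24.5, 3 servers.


rho = lambda / (c * mu) = 19.3 / (3 * 24.5) = 0.2626

0.2626


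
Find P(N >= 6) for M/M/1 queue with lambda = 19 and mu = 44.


P(N >= 6) = rho^6 = (19/44)^6 = 0.0065

0.0065


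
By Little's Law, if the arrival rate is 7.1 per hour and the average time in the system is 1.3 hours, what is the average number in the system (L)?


L = lambda * W = 7.1 * 1.3 = 9.23

9.23


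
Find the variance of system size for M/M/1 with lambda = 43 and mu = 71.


rho = 43/71; Var(N) = rho/(1-rho)^2 = 3.89

3.89


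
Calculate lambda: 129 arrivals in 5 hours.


lambda = total arrivals / time = 129 / 5 = 25.8 per hour

25.8 per hour


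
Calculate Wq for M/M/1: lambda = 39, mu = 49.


rho = 39/49; Wq = rho/(mu - lambda) = 0.0796 hours

0.0796 hours


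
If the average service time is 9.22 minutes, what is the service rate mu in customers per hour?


mu = 60 / avg_service_time = 60 / 9.22 = 6.51 per hour

6.51 per hour


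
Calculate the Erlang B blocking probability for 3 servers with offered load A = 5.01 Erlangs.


B(N,A) = (A^N/N!) / sum(A^k/k!, k=0..N) with N=3, A=5.01 = 0.5303

0.5303


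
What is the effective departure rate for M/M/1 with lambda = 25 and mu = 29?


For a stable queue (lambda < mu), throughput = lambda = 25 per hour

25 per hour


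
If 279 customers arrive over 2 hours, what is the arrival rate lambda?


lambda = total arrivals / time = 279 / 2 = 139.5 per hour

139.5 per hour


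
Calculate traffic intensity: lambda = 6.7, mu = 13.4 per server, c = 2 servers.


rho = lambda / (c * mu) = 6.7 / (2 * 13.4) = 0.25

0.25


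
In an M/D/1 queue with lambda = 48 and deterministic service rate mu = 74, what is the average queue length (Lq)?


M/D/1: Lq = rho^2 / (2*(1-rho)) where rho = 48/74; Lq = 0.6

0.6


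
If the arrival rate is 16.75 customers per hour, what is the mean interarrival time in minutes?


Mean interarrival time = 60/lambda = 60/16.75 = 3.58 minutes

3.58 minutes


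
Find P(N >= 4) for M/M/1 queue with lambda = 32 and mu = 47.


P(N >= 4) = rho^4 = (32/47)^4 = 0.2149

0.2149


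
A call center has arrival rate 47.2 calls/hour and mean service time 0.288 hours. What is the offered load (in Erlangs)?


Offered load a = lambda * E[S] = 47.2 * 0.288 = 13.59 Erlangs

13.59 Erlangs


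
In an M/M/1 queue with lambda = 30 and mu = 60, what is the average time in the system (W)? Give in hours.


W = 1/(mu - lambda) = 1/(60 - 30) = 0.0333 hours

0.0333 hours


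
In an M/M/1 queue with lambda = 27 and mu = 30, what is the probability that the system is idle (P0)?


P0 = 1 - rho = 1 - 27/30 = 0.1

0.1


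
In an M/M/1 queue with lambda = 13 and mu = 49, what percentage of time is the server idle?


Idle fraction = (1 - rho) * 100 = (1 - 13/49) * 100 = 73.5%

73.5%


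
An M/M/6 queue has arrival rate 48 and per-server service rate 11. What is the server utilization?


rho = lambda/(c*mu) = 48/(6*11) = 0.7273

0.7273


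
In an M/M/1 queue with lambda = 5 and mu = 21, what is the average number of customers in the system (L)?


rho = 5/21; L = rho/(1-rho) = 0.31

0.31


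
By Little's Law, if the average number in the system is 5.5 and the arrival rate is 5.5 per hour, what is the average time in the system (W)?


W = L / lambda = 5.5 / 5.5 = 1.0 hours

1.0 hours


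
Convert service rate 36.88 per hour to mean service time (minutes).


Mean service time = 60/mu = 60/36.88 = 1.63 minutes

1.63 minutes


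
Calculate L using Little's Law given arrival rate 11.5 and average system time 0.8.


L = lambda * W = 11.5 * 0.8 = 9.2

9.2


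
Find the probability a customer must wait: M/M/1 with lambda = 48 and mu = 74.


P(wait) = rho = lambda/mu = 48/74 = 0.6486

0.6486


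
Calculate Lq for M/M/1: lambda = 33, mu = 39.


rho = 33/39; Lq = rho^2/(1-rho) = 4.65

4.65


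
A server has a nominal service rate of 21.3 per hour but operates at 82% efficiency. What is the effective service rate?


Effective rate = mu * efficiency = 21.3 * 0.82 = 17.47 per hour

17.47 per hour


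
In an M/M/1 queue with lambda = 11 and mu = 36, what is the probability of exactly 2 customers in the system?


rho = 11/36; P(n) = (1-rho)*rho^n = (1-11/36)*(11/36)^2 = 0.0648

0.0648
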